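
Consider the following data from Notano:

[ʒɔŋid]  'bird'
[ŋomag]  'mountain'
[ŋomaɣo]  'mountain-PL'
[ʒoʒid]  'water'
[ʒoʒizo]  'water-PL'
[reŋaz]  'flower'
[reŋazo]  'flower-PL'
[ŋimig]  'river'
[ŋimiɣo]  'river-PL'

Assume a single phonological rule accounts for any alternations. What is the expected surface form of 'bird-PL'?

[ʒɔŋizo]

The root 'water' surfaces as [ʒoʒid] and [ʒoʒizo], with a stem-final [d] ~ [z] alternation.
Compare 'flower', with invariant [z] in [reŋaz] and [reŋazo]: an analysis with underlying /z/ and a rule producing [d] in isolation would wrongly predict alternation here too.
The underlying segment must be /d/; voiced stops become fricatives between vowels, yielding [z] there.
The one attested form of 'bird', [ʒɔŋid], shows underlying /ʒɔŋid/. Applying the same rule between vowels gives [ʒɔŋizo].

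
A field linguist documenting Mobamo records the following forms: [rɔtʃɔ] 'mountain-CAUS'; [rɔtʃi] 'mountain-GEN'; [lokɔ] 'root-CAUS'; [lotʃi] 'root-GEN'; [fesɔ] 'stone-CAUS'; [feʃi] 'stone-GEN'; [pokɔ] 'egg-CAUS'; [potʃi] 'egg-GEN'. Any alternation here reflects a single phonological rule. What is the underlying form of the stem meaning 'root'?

The stem for 'root' ends in [k] in [lokɔ] but [tʃ] in [lotʃi].
If /tʃ/ were underlying and a rule turned it into [k] before the CAUS suffix, 'mountain' would also alternate; but it has [tʃ] in both [rɔtʃɔ] and [rɔtʃi].
So /k/ is underlying, and a rule of palatalization before a front vowel — /k/ and /s/ become palato-alveolar [tʃ] and [ʃ] before a front vowel — gives [tʃ].
Hence 'root' is /lok/ underlyingly.

/lok/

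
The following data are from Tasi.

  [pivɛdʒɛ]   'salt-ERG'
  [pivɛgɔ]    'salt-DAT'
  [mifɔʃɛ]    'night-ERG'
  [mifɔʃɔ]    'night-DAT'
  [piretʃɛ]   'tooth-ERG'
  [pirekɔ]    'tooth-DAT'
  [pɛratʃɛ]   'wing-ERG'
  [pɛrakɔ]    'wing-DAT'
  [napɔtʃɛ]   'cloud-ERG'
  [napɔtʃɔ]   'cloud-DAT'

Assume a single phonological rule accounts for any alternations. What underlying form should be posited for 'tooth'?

/pirek/

'tooth' shows [tʃ] ~ [k] at the end of the stem ([piretʃɛ] vs [pirekɔ]).
But 'cloud' keeps [tʃ] in both environments ([napɔtʃɛ], [napɔtʃɔ]), so there is no rule changing /tʃ/ to [k] before the DAT suffix.
So /k/ is underlying, and a rule of palatalization before a front vowel — /k/ and /g/ become palato-alveolar [tʃ] and [dʒ] before a front vowel — gives [tʃ].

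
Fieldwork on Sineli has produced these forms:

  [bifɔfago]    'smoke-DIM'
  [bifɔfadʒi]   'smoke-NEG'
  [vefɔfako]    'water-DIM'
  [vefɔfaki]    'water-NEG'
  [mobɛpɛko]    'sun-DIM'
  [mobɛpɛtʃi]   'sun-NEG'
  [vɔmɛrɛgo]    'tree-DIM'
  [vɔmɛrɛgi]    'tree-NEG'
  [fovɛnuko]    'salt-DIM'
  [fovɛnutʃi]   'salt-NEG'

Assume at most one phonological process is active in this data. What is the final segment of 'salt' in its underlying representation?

/tʃ/

The stem for 'salt' ends in [k] in [fovɛnuko] but [tʃ] in [fovɛnutʃi].
Compare 'water', with invariant [k] in [vefɔfako] and [vefɔfaki]: an analysis with underlying /k/ and a rule producing [tʃ] before the NEG suffix would wrongly predict alternation here too.
So /tʃ/ is underlying, and a rule of depalatalization — palato-alveolar /tʃ/ and /dʒ/ become [k] and [g] when no front vowel follows — gives [k].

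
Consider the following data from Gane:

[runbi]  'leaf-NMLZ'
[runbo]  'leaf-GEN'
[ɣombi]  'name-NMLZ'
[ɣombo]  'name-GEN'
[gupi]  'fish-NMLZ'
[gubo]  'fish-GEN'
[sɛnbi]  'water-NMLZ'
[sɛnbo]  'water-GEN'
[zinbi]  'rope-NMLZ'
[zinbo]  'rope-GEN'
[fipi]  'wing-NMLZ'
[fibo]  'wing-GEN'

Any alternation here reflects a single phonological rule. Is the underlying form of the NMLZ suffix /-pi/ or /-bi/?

The NMLZ suffix surfaces as [-bi] and [-pi], depending on the final segment of the stem.
The GEN suffix, which begins with [b], is invariant after every stem; so [b] is not altered by any rule here.
So the underlying form is /-pi/, and voiceless stops become voiced after a nasal.

/-pi/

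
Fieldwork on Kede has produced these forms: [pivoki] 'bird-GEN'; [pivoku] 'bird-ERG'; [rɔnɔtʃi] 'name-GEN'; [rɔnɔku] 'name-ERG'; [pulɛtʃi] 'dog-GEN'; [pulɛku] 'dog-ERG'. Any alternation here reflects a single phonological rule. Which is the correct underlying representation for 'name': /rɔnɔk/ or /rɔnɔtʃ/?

/rɔnɔtʃ/

In [rɔnɔtʃi] and [rɔnɔku] the final segment of 'name' alternates: [tʃ] ~ [k].
Compare 'bird', with invariant [k] in [pivoki] and [pivoku]: an analysis with underlying /k/ and a rule producing [tʃ] before the GEN suffix would wrongly predict alternation here too.
Therefore /tʃ/ is basic and [k] is derived by depalatalization (palato-alveolar /tʃ/ becomes [k] when no front vowel follows).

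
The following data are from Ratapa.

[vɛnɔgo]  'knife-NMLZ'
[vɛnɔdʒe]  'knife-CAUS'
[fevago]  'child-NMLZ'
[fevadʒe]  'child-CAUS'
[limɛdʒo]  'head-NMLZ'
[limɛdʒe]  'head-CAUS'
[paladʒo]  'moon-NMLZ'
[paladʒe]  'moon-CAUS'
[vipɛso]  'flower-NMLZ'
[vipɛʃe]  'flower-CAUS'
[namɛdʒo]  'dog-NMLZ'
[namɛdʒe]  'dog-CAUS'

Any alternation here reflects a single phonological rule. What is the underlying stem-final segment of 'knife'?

/g/

The stem for 'knife' ends in [g] in [vɛnɔgo] but [dʒ] in [vɛnɔdʒe].
If /dʒ/ were underlying and a rule turned it into [g] before the NMLZ suffix, 'head' would also alternate; but it has [dʒ] in both [limɛdʒo] and [limɛdʒe].
So /g/ is underlying, and a rule of palatalization before a front vowel — /g/ and /s/ become palato-alveolar [dʒ] and [ʃ] before a front vowel — gives [dʒ].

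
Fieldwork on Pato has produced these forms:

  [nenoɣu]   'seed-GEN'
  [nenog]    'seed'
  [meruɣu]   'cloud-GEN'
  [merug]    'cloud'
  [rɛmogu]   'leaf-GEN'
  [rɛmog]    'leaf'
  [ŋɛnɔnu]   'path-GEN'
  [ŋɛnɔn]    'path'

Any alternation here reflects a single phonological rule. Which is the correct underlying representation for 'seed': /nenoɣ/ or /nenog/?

/nenoɣ/

The root 'seed' surfaces as [nenoɣu] and [nenog], with a stem-final [ɣ] ~ [g] alternation.
But 'leaf' keeps [g] in both environments ([rɛmogu], [rɛmog]), so there is no rule changing /g/ to [ɣ] before the GEN suffix.
So /ɣ/ is underlying, and a rule of word-final hardening — voiced fricatives become stops word-finally — gives [g].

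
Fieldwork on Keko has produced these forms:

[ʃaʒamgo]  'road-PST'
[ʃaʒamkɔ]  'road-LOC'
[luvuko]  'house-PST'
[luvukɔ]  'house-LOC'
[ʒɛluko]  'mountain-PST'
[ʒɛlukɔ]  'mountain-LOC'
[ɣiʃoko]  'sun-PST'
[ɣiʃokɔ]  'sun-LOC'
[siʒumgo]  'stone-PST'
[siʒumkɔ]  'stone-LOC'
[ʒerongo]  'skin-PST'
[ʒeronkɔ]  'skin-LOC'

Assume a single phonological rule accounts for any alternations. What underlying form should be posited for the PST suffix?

/-go/

The PST suffix surfaces as [-go] and [-ko], depending on the final segment of the stem.
By contrast the LOC suffix keeps its initial [k] throughout — that segment must be underlying.
The PST suffix is therefore /-go/ underlyingly, with post-vocalic devoicing: voiced stops become voiceless after a vowel.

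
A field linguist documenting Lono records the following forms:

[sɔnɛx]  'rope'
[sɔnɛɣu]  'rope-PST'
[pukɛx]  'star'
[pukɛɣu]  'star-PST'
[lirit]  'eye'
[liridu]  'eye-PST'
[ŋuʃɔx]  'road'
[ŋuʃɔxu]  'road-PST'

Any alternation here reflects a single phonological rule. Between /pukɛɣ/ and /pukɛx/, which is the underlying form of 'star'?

The root 'star' surfaces as [pukɛx] and [pukɛɣu], with a stem-final [x] ~ [ɣ] alternation.
Compare 'road', with invariant [x] in [ŋuʃɔx] and [ŋuʃɔxu]: an analysis with underlying /x/ and a rule producing [ɣ] before the PST suffix would wrongly predict alternation here too.
Therefore /ɣ/ is basic and [x] is derived by word-final obstruent devoicing (voiced obstruents become voiceless word-finally).

/pukɛɣ/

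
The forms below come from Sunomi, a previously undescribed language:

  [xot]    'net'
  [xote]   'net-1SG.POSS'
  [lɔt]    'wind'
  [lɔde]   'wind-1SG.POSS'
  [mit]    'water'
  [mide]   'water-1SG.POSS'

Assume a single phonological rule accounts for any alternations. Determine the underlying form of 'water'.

In [mit] and [mide] the final segment of 'water' alternates: [t] ~ [d].
Compare 'net', with invariant [t] in [xot] and [xote]: an analysis with underlying /t/ and a rule producing [d] before the 1SG.POSS suffix would wrongly predict alternation here too.
The alternation reflects word-final obstruent devoicing: voiced obstruents become voiceless word-finally. /d/ is underlying.
Hence 'water' is /mid/ underlyingly.

/mid/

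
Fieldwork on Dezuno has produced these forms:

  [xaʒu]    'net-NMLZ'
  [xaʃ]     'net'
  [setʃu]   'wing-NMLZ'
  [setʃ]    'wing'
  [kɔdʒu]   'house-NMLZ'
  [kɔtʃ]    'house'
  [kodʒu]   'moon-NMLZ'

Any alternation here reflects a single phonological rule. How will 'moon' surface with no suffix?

[kotʃ]

'house' shows [dʒ] ~ [tʃ] at the end of the stem ([kɔdʒu] vs [kɔtʃ]).
Compare 'wing', with invariant [tʃ] in [setʃu] and [setʃ]: an analysis with underlying /tʃ/ and a rule producing [dʒ] before the NMLZ suffix would wrongly predict alternation here too.
So /dʒ/ is underlying, and a rule of word-final obstruent devoicing — voiced obstruents become voiceless word-finally — gives [tʃ].
The one attested form of 'moon', [kodʒu], shows underlying /kodʒ/. Applying the same rule word-finally gives [kotʃ].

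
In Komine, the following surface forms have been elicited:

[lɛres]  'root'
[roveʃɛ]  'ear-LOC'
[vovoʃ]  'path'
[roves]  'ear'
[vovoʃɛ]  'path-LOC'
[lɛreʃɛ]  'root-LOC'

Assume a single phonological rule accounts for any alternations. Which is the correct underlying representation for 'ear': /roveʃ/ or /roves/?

/roves/

In [roves] and [roveʃɛ] the final segment of 'ear' alternates: [s] ~ [ʃ].
Compare 'path', with invariant [ʃ] in [vovoʃ] and [vovoʃɛ]: an analysis with underlying /ʃ/ and a rule producing [s] in isolation would wrongly predict alternation here too.
The underlying segment must be /s/; /s/ becomes palato-alveolar [ʃ] before a front vowel, yielding [ʃ] there.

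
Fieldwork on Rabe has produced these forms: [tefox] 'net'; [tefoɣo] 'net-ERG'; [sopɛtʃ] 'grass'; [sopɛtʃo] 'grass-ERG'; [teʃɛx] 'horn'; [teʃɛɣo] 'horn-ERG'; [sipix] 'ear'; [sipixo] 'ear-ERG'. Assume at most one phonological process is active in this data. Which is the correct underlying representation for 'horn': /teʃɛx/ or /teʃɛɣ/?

/teʃɛɣ/

The root 'horn' surfaces as [teʃɛx] and [teʃɛɣo], with a stem-final [x] ~ [ɣ] alternation.
Compare 'ear', with invariant [x] in [sipix] and [sipixo]: an analysis with underlying /x/ and a rule producing [ɣ] before the ERG suffix would wrongly predict alternation here too.
So /ɣ/ is underlying, and a rule of word-final obstruent devoicing — voiced obstruents become voiceless word-finally — gives [x].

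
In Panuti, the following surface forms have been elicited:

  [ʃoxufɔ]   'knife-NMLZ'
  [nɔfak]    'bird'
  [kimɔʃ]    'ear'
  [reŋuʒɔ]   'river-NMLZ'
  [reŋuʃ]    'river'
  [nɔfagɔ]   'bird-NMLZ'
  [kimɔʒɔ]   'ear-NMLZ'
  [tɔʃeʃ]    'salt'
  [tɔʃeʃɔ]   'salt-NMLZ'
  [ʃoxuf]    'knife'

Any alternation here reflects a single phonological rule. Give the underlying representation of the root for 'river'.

The stem for 'river' ends in [ʃ] in [reŋuʃ] but [ʒ] in [reŋuʒɔ].
The stem 'salt' ([tɔʃeʃ], [tɔʃeʃɔ]) shows [ʃ] unchanged in both environments, so [ʃ] cannot be basic with [ʒ] derived before the NMLZ suffix.
So /ʒ/ is underlying, and a rule of word-final obstruent devoicing — voiced obstruents become voiceless word-finally — gives [ʃ].
So 'river' = /reŋuʒ/.

/reŋuʒ/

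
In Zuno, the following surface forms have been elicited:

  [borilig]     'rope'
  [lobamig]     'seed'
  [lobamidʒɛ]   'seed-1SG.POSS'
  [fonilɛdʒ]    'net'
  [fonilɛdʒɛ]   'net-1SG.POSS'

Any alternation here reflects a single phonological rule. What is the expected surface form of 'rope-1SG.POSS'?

'seed' shows [g] ~ [dʒ] at the end of the stem ([lobamig] vs [lobamidʒɛ]).
Compare 'net', with invariant [dʒ] in [fonilɛdʒ] and [fonilɛdʒɛ]: an analysis with underlying /dʒ/ and a rule producing [g] in isolation would wrongly predict alternation here too.
Therefore /g/ is basic and [dʒ] is derived by palatalization before a front vowel (/g/ becomes palato-alveolar [dʒ] before a front vowel).
From [borilig] the stem 'rope' is /borilig/; before a front vowel this yields [borilidʒɛ].

[borilidʒɛ]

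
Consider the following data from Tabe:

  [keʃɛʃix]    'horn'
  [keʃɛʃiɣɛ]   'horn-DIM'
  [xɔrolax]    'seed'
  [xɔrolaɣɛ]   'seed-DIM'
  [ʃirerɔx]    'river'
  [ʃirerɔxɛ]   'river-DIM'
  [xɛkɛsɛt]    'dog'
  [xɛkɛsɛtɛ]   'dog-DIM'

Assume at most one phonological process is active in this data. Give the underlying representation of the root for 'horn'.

The stem for 'horn' ends in [x] in [keʃɛʃix] but [ɣ] in [keʃɛʃiɣɛ].
But 'river' keeps [x] in both environments ([ʃirerɔx], [ʃirerɔxɛ]), so there is no rule changing /x/ to [ɣ] before the DIM suffix.
Therefore /ɣ/ is basic and [x] is derived by word-final obstruent devoicing (voiced obstruents become voiceless word-finally).
Hence 'horn' is /keʃɛʃiɣ/ underlyingly.

/keʃɛʃiɣ/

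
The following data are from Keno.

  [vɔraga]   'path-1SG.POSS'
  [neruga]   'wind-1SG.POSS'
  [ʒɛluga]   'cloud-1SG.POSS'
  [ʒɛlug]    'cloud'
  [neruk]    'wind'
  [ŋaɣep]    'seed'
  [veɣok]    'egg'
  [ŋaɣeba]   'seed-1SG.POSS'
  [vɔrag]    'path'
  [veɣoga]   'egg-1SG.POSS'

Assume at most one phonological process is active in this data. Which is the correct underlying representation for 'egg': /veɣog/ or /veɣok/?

The stem for 'egg' ends in [g] in [veɣoga] but [k] in [veɣok].
But 'cloud' keeps [g] in both environments ([ʒɛluga], [ʒɛlug]), so there is no rule changing /g/ to [k] in isolation.
So /k/ is underlying, and a rule of intervocalic voicing — voiceless stops become voiced between vowels — gives [g].

/veɣok/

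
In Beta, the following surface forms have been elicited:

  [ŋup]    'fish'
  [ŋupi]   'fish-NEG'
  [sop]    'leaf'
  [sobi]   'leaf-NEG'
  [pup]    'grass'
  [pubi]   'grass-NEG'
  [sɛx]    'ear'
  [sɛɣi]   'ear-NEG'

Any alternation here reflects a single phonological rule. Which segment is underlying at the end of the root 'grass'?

'grass' shows [p] ~ [b] at the end of the stem ([pup] vs [pubi]).
If /p/ were underlying and a rule turned it into [b] before the NEG suffix, 'fish' would also alternate; but it has [p] in both [ŋup] and [ŋupi].
The underlying segment must be /b/; voiced obstruents become voiceless word-finally, yielding [p] there.

/b/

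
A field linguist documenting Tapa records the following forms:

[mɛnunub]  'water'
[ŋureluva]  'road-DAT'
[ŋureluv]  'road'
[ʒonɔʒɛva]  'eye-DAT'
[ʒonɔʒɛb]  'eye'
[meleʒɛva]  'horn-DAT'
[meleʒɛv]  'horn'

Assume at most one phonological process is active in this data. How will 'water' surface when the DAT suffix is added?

[mɛnunuva]

The root 'eye' surfaces as [ʒonɔʒɛva] and [ʒonɔʒɛb], with a stem-final [v] ~ [b] alternation.
The stem 'road' ([ŋureluva], [ŋureluv]) shows [v] unchanged in both environments, so [v] cannot be basic with [b] derived in isolation.
So /b/ is underlying, and a rule of intervocalic spirantization — voiced stops become fricatives between vowels — gives [v].
From [mɛnunub] the stem 'water' is /mɛnunub/; between vowels this yields [mɛnunuva].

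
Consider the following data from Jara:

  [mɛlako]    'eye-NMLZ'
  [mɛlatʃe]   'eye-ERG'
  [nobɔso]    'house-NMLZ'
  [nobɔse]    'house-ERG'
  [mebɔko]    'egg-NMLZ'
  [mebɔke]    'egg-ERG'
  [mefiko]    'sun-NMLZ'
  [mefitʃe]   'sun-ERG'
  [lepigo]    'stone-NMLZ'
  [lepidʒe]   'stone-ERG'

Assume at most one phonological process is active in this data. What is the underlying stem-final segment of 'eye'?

The root 'eye' surfaces as [mɛlako] and [mɛlatʃe], with a stem-final [k] ~ [tʃ] alternation.
But 'egg' keeps [k] in both environments ([mebɔko], [mebɔke]), so there is no rule changing /k/ to [tʃ] before the ERG suffix.
Therefore /tʃ/ is basic and [k] is derived by depalatalization (palato-alveolar /tʃ/ and /dʒ/ become [k] and [g] when no front vowel follows).

/tʃ/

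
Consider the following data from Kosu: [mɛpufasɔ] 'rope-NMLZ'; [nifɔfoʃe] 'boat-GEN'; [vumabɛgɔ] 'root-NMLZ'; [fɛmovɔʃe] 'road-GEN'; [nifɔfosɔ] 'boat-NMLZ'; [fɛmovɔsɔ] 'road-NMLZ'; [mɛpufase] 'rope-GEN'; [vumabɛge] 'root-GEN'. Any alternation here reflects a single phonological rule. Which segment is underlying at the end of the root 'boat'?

'boat' shows [ʃ] ~ [s] at the end of the stem ([nifɔfoʃe] vs [nifɔfosɔ]).
If /s/ were underlying and a rule turned it into [ʃ] before the GEN suffix, 'rope' would also alternate; but it has [s] in both [mɛpufase] and [mɛpufasɔ].
So /ʃ/ is underlying, and a rule of depalatalization — palato-alveolar /ʃ/ becomes [s] when no front vowel follows — gives [s].

/ʃ/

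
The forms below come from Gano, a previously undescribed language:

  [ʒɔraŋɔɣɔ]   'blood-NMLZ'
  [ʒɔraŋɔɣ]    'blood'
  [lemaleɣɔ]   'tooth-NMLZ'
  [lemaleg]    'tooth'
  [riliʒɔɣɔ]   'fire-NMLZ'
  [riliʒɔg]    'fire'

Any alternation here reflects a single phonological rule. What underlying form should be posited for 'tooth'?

The stem for 'tooth' ends in [ɣ] in [lemaleɣɔ] but [g] in [lemaleg].
The stem 'blood' ([ʒɔraŋɔɣɔ], [ʒɔraŋɔɣ]) shows [ɣ] unchanged in both environments, so [ɣ] cannot be basic with [g] derived in isolation.
The underlying segment must be /g/; voiced stops become fricatives between vowels, yielding [ɣ] there.

/lemaleg/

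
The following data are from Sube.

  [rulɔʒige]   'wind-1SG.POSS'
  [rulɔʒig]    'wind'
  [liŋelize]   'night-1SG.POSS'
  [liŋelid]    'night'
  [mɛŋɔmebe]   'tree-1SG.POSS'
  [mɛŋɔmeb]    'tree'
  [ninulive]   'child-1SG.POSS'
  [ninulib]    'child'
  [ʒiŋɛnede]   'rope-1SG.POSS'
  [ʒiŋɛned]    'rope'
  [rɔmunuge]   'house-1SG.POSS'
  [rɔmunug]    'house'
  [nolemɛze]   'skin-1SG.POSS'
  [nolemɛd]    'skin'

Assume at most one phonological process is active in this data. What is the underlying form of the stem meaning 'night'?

/liŋeliz/

The stem for 'night' ends in [z] in [liŋelize] but [d] in [liŋelid].
But 'rope' keeps [d] in both environments ([ʒiŋɛnede], [ʒiŋɛned]), so there is no rule changing /d/ to [z] before the 1SG.POSS suffix.
The underlying segment must be /z/; voiced fricatives become stops word-finally, yielding [d] there.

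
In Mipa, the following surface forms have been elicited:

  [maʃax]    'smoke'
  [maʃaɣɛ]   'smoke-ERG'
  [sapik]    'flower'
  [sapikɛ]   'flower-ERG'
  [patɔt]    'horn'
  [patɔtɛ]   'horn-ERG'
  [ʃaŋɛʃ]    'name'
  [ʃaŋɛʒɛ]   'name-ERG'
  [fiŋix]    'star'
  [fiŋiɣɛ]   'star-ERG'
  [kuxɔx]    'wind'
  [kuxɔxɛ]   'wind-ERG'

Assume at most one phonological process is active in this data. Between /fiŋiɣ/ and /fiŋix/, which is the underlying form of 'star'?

The root 'star' surfaces as [fiŋix] and [fiŋiɣɛ], with a stem-final [x] ~ [ɣ] alternation.
If /x/ were underlying and a rule turned it into [ɣ] before the ERG suffix, 'wind' would also alternate; but it has [x] in both [kuxɔx] and [kuxɔxɛ].
Therefore /ɣ/ is basic and [x] is derived by word-final obstruent devoicing (voiced obstruents become voiceless word-finally).

/fiŋiɣ/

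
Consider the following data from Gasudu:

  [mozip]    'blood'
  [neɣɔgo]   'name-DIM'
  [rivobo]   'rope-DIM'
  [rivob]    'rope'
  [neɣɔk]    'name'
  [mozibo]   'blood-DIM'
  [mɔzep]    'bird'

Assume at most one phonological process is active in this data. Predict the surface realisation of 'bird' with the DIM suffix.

[mɔzebo]

The root 'blood' surfaces as [mozibo] and [mozip], with a stem-final [b] ~ [p] alternation.
But 'rope' keeps [b] in both environments ([rivobo], [rivob]), so there is no rule changing /b/ to [p] in isolation.
The alternation reflects intervocalic voicing: voiceless stops become voiced between vowels. /p/ is underlying.
From [mɔzep] the stem 'bird' is /mɔzep/; between vowels this yields [mɔzebo].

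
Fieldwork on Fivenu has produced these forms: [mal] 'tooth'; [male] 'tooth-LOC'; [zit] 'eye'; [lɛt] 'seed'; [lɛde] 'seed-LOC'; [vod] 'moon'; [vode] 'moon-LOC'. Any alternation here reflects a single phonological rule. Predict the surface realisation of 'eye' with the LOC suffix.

[zide]

The stem for 'seed' ends in [t] in [lɛt] but [d] in [lɛde].
But 'moon' keeps [d] in both environments ([vod], [vode]), so there is no rule changing /d/ to [t] in isolation.
So /t/ is underlying, and a rule of intervocalic voicing — voiceless stops become voiced between vowels — gives [d].
The one attested form of 'eye', [zit], shows underlying /zit/. Applying the same rule between vowels gives [zide].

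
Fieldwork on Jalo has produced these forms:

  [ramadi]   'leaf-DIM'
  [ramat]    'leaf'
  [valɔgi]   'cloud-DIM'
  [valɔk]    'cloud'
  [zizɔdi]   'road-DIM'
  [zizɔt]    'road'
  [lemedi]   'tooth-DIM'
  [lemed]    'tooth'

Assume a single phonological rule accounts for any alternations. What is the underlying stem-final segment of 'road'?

/t/

The root 'road' surfaces as [zizɔdi] and [zizɔt], with a stem-final [d] ~ [t] alternation.
But 'tooth' keeps [d] in both environments ([lemedi], [lemed]), so there is no rule changing /d/ to [t] in isolation.
Therefore /t/ is basic and [d] is derived by intervocalic voicing (voiceless stops become voiced between vowels).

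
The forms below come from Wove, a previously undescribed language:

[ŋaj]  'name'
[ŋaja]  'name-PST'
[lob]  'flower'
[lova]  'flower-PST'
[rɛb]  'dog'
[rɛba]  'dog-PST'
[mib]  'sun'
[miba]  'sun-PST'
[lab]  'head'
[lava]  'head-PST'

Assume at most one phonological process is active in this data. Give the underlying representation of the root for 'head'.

/lav/

The root 'head' surfaces as [lab] and [lava], with a stem-final [b] ~ [v] alternation.
If /b/ were underlying and a rule turned it into [v] before the PST suffix, 'sun' would also alternate; but it has [b] in both [mib] and [miba].
Therefore /v/ is basic and [b] is derived by word-final hardening (voiced fricatives become stops word-finally).
The underlying form of 'head' is therefore /lav/.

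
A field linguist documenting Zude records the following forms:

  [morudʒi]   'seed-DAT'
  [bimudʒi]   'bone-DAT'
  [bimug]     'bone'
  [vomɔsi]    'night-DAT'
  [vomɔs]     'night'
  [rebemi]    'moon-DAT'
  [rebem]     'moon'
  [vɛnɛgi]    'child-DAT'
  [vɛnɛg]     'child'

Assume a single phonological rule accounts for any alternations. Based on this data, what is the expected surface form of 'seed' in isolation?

[morug]

The root 'bone' surfaces as [bimudʒi] and [bimug], with a stem-final [dʒ] ~ [g] alternation.
Compare 'child', with invariant [g] in [vɛnɛgi] and [vɛnɛg]: an analysis with underlying /g/ and a rule producing [dʒ] before the DAT suffix would wrongly predict alternation here too.
So /dʒ/ is underlying, and a rule of depalatalization — palato-alveolar /dʒ/ becomes [g] when no front vowel follows — gives [g].
From [morudʒi] the stem 'seed' is /morudʒ/; when no front vowel follows this yields [morug].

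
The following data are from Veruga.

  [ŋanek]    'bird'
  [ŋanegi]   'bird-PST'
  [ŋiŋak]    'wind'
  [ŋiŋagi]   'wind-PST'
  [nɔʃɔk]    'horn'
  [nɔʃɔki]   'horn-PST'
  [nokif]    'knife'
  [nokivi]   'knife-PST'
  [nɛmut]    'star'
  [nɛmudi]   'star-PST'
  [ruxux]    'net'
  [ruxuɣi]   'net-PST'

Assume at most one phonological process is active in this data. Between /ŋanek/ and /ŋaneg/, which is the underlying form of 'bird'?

The root 'bird' surfaces as [ŋanek] and [ŋanegi], with a stem-final [k] ~ [g] alternation.
But 'horn' keeps [k] in both environments ([nɔʃɔk], [nɔʃɔki]), so there is no rule changing /k/ to [g] before the PST suffix.
So /g/ is underlying, and a rule of word-final obstruent devoicing — voiced obstruents become voiceless word-finally — gives [k].

/ŋaneg/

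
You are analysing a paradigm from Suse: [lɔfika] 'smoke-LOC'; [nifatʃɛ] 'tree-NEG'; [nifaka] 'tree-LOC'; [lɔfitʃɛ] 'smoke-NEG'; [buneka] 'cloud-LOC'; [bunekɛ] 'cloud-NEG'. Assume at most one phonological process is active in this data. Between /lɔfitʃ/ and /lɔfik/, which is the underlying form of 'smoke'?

'smoke' shows [tʃ] ~ [k] at the end of the stem ([lɔfitʃɛ] vs [lɔfika]).
Compare 'cloud', with invariant [k] in [bunekɛ] and [buneka]: an analysis with underlying /k/ and a rule producing [tʃ] before the NEG suffix would wrongly predict alternation here too.
The alternation reflects depalatalization: palato-alveolar /tʃ/ becomes [k] when no front vowel follows. /tʃ/ is underlying.

/lɔfitʃ/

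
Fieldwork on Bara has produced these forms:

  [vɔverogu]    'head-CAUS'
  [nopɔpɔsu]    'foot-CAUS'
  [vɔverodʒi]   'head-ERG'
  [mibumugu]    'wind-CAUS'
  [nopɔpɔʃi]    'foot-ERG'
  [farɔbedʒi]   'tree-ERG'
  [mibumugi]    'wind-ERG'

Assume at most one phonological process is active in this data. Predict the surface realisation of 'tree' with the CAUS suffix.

In [vɔverodʒi] and [vɔverogu] the final segment of 'head' alternates: [dʒ] ~ [g].
The stem 'wind' ([mibumugi], [mibumugu]) shows [g] unchanged in both environments, so [g] cannot be basic with [dʒ] derived before the ERG suffix.
So /dʒ/ is underlying, and a rule of depalatalization — palato-alveolar /dʒ/ and /ʃ/ become [g] and [s] when no front vowel follows — gives [g].
From [farɔbedʒi] the stem 'tree' is /farɔbedʒ/; when no front vowel follows this yields [farɔbegu].

[farɔbegu]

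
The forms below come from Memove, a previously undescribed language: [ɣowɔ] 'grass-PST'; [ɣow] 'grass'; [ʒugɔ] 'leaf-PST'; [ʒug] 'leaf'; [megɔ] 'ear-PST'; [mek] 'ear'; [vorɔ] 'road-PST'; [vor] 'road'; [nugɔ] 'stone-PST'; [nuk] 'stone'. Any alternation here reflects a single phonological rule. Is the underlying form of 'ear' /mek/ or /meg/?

/mek/

The stem for 'ear' ends in [g] in [megɔ] but [k] in [mek].
The stem 'leaf' ([ʒugɔ], [ʒug]) shows [g] unchanged in both environments, so [g] cannot be basic with [k] derived in isolation.
So /k/ is underlying, and a rule of intervocalic voicing — voiceless stops become voiced between vowels — gives [g].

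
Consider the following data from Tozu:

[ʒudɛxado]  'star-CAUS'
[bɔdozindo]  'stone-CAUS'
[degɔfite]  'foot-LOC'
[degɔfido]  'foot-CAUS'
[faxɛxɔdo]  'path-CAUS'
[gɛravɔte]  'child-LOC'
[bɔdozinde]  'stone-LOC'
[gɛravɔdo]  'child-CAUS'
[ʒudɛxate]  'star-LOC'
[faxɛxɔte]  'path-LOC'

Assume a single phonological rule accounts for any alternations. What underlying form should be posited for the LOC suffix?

The LOC morpheme has two allomorphs, [-de] and [-te].
By contrast the CAUS suffix keeps its initial [d] throughout — that segment must be underlying.
The LOC suffix is therefore /-te/ underlyingly, with post-nasal voicing: voiceless stops become voiced after a nasal.

/-te/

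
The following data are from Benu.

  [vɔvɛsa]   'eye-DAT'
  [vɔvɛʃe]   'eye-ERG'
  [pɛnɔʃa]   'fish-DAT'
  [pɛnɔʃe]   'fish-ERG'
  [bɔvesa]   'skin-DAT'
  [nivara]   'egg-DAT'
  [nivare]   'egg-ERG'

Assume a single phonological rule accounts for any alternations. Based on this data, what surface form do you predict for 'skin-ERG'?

The root 'eye' surfaces as [vɔvɛsa] and [vɔvɛʃe], with a stem-final [s] ~ [ʃ] alternation.
But 'fish' keeps [ʃ] in both environments ([pɛnɔʃa], [pɛnɔʃe]), so there is no rule changing /ʃ/ to [s] before the DAT suffix.
The underlying segment must be /s/; /s/ becomes palato-alveolar [ʃ] before a front vowel, yielding [ʃ] there.
From [bɔvesa] the stem 'skin' is /bɔves/; before a front vowel this yields [bɔveʃe].

[bɔveʃe]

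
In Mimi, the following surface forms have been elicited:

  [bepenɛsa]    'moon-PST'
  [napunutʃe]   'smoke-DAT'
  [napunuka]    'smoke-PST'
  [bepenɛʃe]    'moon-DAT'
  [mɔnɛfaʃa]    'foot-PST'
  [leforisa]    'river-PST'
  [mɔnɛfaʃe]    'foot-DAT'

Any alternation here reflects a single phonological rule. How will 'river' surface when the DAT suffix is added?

The stem for 'moon' ends in [s] in [bepenɛsa] but [ʃ] in [bepenɛʃe].
But 'foot' keeps [ʃ] in both environments ([mɔnɛfaʃa], [mɔnɛfaʃe]), so there is no rule changing /ʃ/ to [s] before the PST suffix.
The alternation reflects palatalization before a front vowel: /k/ and /s/ become palato-alveolar [tʃ] and [ʃ] before a front vowel. /s/ is underlying.
The one attested form of 'river', [leforisa], shows underlying /leforis/. Applying the same rule before a front vowel gives [leforiʃe].

[leforiʃe]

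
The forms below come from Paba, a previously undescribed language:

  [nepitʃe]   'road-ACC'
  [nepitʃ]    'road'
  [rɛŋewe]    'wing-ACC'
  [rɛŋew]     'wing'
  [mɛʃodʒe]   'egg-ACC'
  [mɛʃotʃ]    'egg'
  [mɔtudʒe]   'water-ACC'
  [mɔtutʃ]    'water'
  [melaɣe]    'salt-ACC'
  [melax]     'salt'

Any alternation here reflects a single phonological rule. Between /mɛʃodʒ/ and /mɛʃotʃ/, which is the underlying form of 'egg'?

In [mɛʃodʒe] and [mɛʃotʃ] the final segment of 'egg' alternates: [dʒ] ~ [tʃ].
But 'road' keeps [tʃ] in both environments ([nepitʃe], [nepitʃ]), so there is no rule changing /tʃ/ to [dʒ] before the ACC suffix.
The alternation reflects word-final obstruent devoicing: voiced obstruents become voiceless word-finally. /dʒ/ is underlying.

/mɛʃodʒ/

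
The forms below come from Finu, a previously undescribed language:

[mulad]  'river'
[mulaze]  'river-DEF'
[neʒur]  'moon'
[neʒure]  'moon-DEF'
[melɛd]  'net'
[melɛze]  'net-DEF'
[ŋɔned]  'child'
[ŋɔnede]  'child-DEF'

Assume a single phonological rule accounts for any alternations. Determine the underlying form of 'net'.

'net' shows [d] ~ [z] at the end of the stem ([melɛd] vs [melɛze]).
If /d/ were underlying and a rule turned it into [z] before the DEF suffix, 'child' would also alternate; but it has [d] in both [ŋɔned] and [ŋɔnede].
The alternation reflects word-final hardening: voiced fricatives become stops word-finally. /z/ is underlying.
Hence 'net' is /melɛz/ underlyingly.

/melɛz/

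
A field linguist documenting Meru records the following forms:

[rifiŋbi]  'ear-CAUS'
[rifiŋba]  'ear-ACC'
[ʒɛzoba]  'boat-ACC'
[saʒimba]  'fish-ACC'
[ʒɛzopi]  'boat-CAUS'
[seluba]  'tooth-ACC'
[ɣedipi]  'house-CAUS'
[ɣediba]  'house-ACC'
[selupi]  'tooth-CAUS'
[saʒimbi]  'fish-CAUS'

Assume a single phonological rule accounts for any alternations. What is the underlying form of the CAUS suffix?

The CAUS morpheme has two allomorphs, [-bi] and [-pi].
By contrast the ACC suffix keeps its initial [b] throughout — that segment must be underlying.
So the underlying form is /-pi/, and voiceless stops become voiced after a nasal.

/-pi/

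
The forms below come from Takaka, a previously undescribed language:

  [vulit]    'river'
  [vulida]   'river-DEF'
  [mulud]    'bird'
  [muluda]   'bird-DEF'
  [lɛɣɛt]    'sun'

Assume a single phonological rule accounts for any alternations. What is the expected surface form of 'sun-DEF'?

The root 'river' surfaces as [vulit] and [vulida], with a stem-final [t] ~ [d] alternation.
If /d/ were underlying and a rule turned it into [t] in isolation, 'bird' would also alternate; but it has [d] in both [mulud] and [muluda].
The underlying segment must be /t/; voiceless stops become voiced between vowels, yielding [d] there.
From [lɛɣɛt] the stem 'sun' is /lɛɣɛt/; between vowels this yields [lɛɣɛda].

[lɛɣɛda]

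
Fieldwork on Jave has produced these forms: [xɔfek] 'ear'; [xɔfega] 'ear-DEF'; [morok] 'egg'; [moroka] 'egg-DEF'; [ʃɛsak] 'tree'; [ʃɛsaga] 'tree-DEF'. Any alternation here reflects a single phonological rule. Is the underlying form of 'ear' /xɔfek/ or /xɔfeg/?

/xɔfeg/

The root 'ear' surfaces as [xɔfek] and [xɔfega], with a stem-final [k] ~ [g] alternation.
But 'egg' keeps [k] in both environments ([morok], [moroka]), so there is no rule changing /k/ to [g] before the DEF suffix.
So /g/ is underlying, and a rule of word-final obstruent devoicing — voiced obstruents become voiceless word-finally — gives [k].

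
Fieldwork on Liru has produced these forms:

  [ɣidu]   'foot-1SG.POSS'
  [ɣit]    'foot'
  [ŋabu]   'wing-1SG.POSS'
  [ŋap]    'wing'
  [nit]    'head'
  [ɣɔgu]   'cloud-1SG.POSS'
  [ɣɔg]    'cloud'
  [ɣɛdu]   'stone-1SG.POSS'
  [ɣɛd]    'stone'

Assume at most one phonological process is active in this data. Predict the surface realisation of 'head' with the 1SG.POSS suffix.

[nidu]

'foot' shows [d] ~ [t] at the end of the stem ([ɣidu] vs [ɣit]).
Compare 'stone', with invariant [d] in [ɣɛdu] and [ɣɛd]: an analysis with underlying /d/ and a rule producing [t] in isolation would wrongly predict alternation here too.
The underlying segment must be /t/; voiceless stops become voiced between vowels, yielding [d] there.
The one attested form of 'head', [nit], shows underlying /nit/. Applying the same rule between vowels gives [nidu].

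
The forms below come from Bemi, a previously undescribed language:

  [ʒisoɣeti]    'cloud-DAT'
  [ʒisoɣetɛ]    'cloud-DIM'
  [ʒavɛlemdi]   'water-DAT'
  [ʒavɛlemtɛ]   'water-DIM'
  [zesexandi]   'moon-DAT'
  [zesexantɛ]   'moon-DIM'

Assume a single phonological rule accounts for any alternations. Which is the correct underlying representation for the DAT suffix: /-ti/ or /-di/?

The DAT morpheme has two allomorphs, [-di] and [-ti].
The DIM suffix, which begins with [t], is invariant after every stem; so [t] is not altered by any rule here.
The DAT suffix is therefore /-di/ underlyingly, with post-vocalic devoicing: voiced stops become voiceless after a vowel.

/-di/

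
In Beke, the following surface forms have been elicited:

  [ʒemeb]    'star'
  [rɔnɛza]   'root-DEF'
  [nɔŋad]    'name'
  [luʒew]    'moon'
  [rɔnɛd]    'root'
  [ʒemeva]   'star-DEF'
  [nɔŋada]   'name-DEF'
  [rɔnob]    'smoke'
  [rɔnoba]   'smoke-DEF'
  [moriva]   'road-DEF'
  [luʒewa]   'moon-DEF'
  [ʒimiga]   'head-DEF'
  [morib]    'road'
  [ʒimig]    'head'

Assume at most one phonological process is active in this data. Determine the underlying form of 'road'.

/moriv/

The root 'road' surfaces as [moriva] and [morib], with a stem-final [v] ~ [b] alternation.
If /b/ were underlying and a rule turned it into [v] before the DEF suffix, 'smoke' would also alternate; but it has [b] in both [rɔnoba] and [rɔnob].
The underlying segment must be /v/; voiced fricatives become stops word-finally, yielding [b] there.
So 'road' = /moriv/.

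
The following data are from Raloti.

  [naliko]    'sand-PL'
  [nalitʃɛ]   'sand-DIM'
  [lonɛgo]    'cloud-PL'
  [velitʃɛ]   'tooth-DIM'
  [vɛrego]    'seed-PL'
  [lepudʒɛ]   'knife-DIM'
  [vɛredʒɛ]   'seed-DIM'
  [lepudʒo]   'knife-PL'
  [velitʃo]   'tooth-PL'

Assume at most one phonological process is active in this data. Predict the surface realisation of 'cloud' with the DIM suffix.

'seed' shows [g] ~ [dʒ] at the end of the stem ([vɛrego] vs [vɛredʒɛ]).
The stem 'knife' ([lepudʒo], [lepudʒɛ]) shows [dʒ] unchanged in both environments, so [dʒ] cannot be basic with [g] derived before the PL suffix.
The underlying segment must be /g/; /k/ and /g/ become palato-alveolar [tʃ] and [dʒ] before a front vowel, yielding [dʒ] there.
From [lonɛgo] the stem 'cloud' is /lonɛg/; before a front vowel this yields [lonɛdʒɛ].

[lonɛdʒɛ]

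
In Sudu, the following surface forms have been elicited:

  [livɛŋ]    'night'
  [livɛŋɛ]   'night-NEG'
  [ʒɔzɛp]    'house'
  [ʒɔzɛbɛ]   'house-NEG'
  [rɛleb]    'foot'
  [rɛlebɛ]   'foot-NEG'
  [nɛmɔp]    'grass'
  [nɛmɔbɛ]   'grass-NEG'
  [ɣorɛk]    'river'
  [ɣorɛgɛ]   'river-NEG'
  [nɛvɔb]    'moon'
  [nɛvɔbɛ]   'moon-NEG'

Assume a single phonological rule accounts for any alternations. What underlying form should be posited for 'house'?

The stem for 'house' ends in [p] in [ʒɔzɛp] but [b] in [ʒɔzɛbɛ].
If /b/ were underlying and a rule turned it into [p] in isolation, 'foot' would also alternate; but it has [b] in both [rɛleb] and [rɛlebɛ].
So /p/ is underlying, and a rule of intervocalic voicing — voiceless stops become voiced between vowels — gives [b].
So 'house' = /ʒɔzɛp/.

/ʒɔzɛp/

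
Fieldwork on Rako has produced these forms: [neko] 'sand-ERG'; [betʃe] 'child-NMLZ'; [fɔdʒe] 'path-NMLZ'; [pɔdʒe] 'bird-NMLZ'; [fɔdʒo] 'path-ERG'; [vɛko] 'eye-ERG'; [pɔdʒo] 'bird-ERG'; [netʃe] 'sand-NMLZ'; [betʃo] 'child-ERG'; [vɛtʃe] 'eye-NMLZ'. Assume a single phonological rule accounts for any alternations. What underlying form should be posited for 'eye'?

/vɛk/

In [vɛtʃe] and [vɛko] the final segment of 'eye' alternates: [tʃ] ~ [k].
The stem 'child' ([betʃe], [betʃo]) shows [tʃ] unchanged in both environments, so [tʃ] cannot be basic with [k] derived before the ERG suffix.
The underlying segment must be /k/; /k/ becomes palato-alveolar [tʃ] before a front vowel, yielding [tʃ] there.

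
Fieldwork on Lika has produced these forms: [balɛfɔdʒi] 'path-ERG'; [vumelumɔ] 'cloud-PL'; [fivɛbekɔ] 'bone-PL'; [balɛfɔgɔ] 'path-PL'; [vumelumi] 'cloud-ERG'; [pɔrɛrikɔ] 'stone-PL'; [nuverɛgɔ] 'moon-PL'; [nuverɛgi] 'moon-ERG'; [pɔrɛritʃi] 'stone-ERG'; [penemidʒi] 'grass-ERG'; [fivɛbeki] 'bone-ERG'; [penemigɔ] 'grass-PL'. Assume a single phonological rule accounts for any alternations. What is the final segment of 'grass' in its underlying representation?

/dʒ/

'grass' shows [g] ~ [dʒ] at the end of the stem ([penemigɔ] vs [penemidʒi]).
If /g/ were underlying and a rule turned it into [dʒ] before the ERG suffix, 'moon' would also alternate; but it has [g] in both [nuverɛgɔ] and [nuverɛgi].
Therefore /dʒ/ is basic and [g] is derived by depalatalization (palato-alveolar /tʃ/ and /dʒ/ become [k] and [g] when no front vowel follows).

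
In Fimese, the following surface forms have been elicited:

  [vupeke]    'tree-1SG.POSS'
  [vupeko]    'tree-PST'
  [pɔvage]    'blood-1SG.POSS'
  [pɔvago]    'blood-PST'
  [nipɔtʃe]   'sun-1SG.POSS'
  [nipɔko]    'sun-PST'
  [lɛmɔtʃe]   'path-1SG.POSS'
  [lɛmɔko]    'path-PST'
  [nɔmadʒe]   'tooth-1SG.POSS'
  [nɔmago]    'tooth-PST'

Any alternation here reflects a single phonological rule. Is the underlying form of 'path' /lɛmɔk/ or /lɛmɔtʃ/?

The root 'path' surfaces as [lɛmɔtʃe] and [lɛmɔko], with a stem-final [tʃ] ~ [k] alternation.
If /k/ were underlying and a rule turned it into [tʃ] before the 1SG.POSS suffix, 'tree' would also alternate; but it has [k] in both [vupeke] and [vupeko].
The underlying segment must be /tʃ/; palato-alveolar /tʃ/ and /dʒ/ become [k] and [g] when no front vowel follows, yielding [k] there.

/lɛmɔtʃ/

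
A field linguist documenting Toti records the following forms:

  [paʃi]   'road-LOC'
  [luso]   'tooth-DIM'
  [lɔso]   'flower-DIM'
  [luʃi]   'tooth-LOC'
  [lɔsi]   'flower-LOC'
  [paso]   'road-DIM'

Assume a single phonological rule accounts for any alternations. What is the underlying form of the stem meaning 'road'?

The root 'road' surfaces as [paʃi] and [paso], with a stem-final [ʃ] ~ [s] alternation.
Compare 'flower', with invariant [s] in [lɔsi] and [lɔso]: an analysis with underlying /s/ and a rule producing [ʃ] before the LOC suffix would wrongly predict alternation here too.
The underlying segment must be /ʃ/; palato-alveolar /ʃ/ becomes [s] when no front vowel follows, yielding [s] there.

/paʃ/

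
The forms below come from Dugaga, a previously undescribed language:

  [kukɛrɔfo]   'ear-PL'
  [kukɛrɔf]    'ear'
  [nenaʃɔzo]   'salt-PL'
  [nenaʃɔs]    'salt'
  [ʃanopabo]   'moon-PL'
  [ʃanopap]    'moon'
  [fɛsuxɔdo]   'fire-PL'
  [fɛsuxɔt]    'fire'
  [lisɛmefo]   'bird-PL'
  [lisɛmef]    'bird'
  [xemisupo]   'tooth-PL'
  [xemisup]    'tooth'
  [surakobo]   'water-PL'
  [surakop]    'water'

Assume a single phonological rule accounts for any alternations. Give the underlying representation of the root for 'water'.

The root 'water' surfaces as [surakobo] and [surakop], with a stem-final [b] ~ [p] alternation.
If /p/ were underlying and a rule turned it into [b] before the PL suffix, 'tooth' would also alternate; but it has [p] in both [xemisupo] and [xemisup].
So /b/ is underlying, and a rule of word-final obstruent devoicing — voiced obstruents become voiceless word-finally — gives [p].
Hence 'water' is /surakob/ underlyingly.

/surakob/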